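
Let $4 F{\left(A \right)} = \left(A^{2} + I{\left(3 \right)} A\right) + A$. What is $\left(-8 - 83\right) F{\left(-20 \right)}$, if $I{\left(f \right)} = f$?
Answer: $-7280$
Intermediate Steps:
$F{\left(A \right)} = A + \frac{A^{2}}{4}$ ($F{\left(A \right)} = \frac{\left(A^{2} + 3 A\right) + A}{4} = \frac{A^{2} + 4 A}{4} = A + \frac{A^{2}}{4}$)
$\left(-8 - 83\right) F{\left(-20 \right)} = \left(-8 - 83\right) \frac{1}{4} \left(-20\right) \left(4 - 20\right) = \left(-8 - 83\right) \frac{1}{4} \left(-20\right) \left(-16\right) = \left(-91\right) 80 = -7280$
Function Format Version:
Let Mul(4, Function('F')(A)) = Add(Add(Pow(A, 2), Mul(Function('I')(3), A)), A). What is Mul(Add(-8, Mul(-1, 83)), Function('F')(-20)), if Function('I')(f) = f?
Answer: -7280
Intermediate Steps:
Function('F')(A) = Add(A, Mul(Rational(1, 4), Pow(A, 2))) (Function('F')(A) = Mul(Rational(1, 4), Add(Add(Pow(A, 2), Mul(3, A)), A)) = Mul(Rational(1, 4), Add(Pow(A, 2), Mul(4, A))) = Add(A, Mul(Rational(1, 4), Pow(A, 2))))
Mul(Add(-8, Mul(-1, 83)), Function('F')(-20)) = Mul(Add(-8, Mul(-1, 83)), Mul(Rational(1, 4), -20, Add(4, -20))) = Mul(Add(-8, -83), Mul(Rational(1, 4), -20, -16)) = Mul(-91, 80) = -7280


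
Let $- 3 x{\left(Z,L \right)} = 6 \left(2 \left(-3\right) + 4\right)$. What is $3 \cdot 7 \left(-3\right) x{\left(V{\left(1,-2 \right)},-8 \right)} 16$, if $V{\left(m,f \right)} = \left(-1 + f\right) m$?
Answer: $-4032$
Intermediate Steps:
$V{\left(m,f \right)} = m \left(-1 + f\right)$
$x{\left(Z,L \right)} = 4$ ($x{\left(Z,L \right)} = - \frac{6 \left(2 \left(-3\right) + 4\right)}{3} = - \frac{6 \left(-6 + 4\right)}{3} = - \frac{6 \left(-2\right)}{3} = \left(- \frac{1}{3}\right) \left(-12\right) = 4$)
$3 \cdot 7 \left(-3\right) x{\left(V{\left(1,-2 \right)},-8 \right)} 16 = 3 \cdot 7 \left(-3\right) 4 \cdot 16 = 21 \left(-3\right) 64 = \left(-63\right) 64 = -4032$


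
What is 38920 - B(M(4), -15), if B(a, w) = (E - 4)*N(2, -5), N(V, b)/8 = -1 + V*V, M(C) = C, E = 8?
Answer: 38824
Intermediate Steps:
N(V, b) = -8 + 8*V² (N(V, b) = 8*(-1 + V*V) = 8*(-1 + V²) = -8 + 8*V²)
B(a, w) = 96 (B(a, w) = (8 - 4)*(-8 + 8*2²) = 4*(-8 + 8*4) = 4*(-8 + 32) = 4*24 = 96)
38920 - B(M(4), -15) = 38920 - 1*96 = 38920 - 96 = 38824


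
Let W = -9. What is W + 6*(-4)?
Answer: -33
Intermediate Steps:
W + 6*(-4) = -9 + 6*(-4) = -9 - 24 = -33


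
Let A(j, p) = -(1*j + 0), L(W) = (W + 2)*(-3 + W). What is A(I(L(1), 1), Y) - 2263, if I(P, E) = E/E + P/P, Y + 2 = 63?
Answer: -2265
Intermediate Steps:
Y = 61 (Y = -2 + 63 = 61)
L(W) = (-3 + W)*(2 + W) (L(W) = (2 + W)*(-3 + W) = (-3 + W)*(2 + W))
I(P, E) = 2 (I(P, E) = 1 + 1 = 2)
A(j, p) = -j (A(j, p) = -(j + 0) = -j)
A(I(L(1), 1), Y) - 2263 = -1*2 - 2263 = -2 - 2263 = -2265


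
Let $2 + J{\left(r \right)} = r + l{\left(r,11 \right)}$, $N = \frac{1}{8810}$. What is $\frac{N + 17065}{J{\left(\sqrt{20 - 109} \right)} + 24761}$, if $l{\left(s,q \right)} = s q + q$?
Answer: $\frac{372398746527}{540551395796} - \frac{451027953 i \sqrt{89}}{1351378489490} \approx 0.68892 - 0.0031486 i$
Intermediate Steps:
$l{\left(s,q \right)} = q + q s$ ($l{\left(s,q \right)} = q s + q = q + q s$)
$N = \frac{1}{8810} \approx 0.00011351$
$J{\left(r \right)} = 9 + 12 r$ ($J{\left(r \right)} = -2 + \left(r + 11 \left(1 + r\right)\right) = -2 + \left(r + \left(11 + 11 r\right)\right) = -2 + \left(11 + 12 r\right) = 9 + 12 r$)
$\frac{N + 17065}{J{\left(\sqrt{20 - 109} \right)} + 24761} = \frac{\frac{1}{8810} + 17065}{\left(9 + 12 \sqrt{20 - 109}\right) + 24761} = \frac{150342651}{8810 \left(\left(9 + 12 \sqrt{-89}\right) + 24761\right)} = \frac{150342651}{8810 \left(\left(9 + 12 i \sqrt{89}\right) + 24761\right)} = \frac{150342651}{8810 \left(24770 + 12 i \sqrt{89}\right)}$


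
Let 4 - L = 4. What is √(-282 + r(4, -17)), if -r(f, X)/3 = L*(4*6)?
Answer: I*√282 ≈ 16.793*I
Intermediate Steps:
L = 0 (L = 4 - 1*4 = 4 - 4 = 0)
r(f, X) = 0 (r(f, X) = -0*4*6 = -0*24 = -3*0 = 0)
√(-282 + r(4, -17)) = √(-282 + 0) = √(-282) = I*√282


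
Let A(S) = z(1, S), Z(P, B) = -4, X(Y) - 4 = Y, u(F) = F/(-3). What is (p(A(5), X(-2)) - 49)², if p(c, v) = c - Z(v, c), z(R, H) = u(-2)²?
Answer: 160801/81 ≈ 1985.2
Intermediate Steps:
u(F) = -F/3 (u(F) = F*(-⅓) = -F/3)
X(Y) = 4 + Y
z(R, H) = 4/9 (z(R, H) = (-⅓*(-2))² = (⅔)² = 4/9)
A(S) = 4/9
p(c, v) = 4 + c (p(c, v) = c - 1*(-4) = c + 4 = 4 + c)
(p(A(5), X(-2)) - 49)² = ((4 + 4/9) - 49)² = (40/9 - 49)² = (-401/9)² = 160801/81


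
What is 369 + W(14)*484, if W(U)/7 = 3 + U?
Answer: 57965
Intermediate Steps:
W(U) = 21 + 7*U (W(U) = 7*(3 + U) = 21 + 7*U)
369 + W(14)*484 = 369 + (21 + 7*14)*484 = 369 + (21 + 98)*484 = 369 + 119*484 = 369 + 57596 = 57965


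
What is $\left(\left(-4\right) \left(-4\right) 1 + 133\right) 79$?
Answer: $11771$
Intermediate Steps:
$\left(\left(-4\right) \left(-4\right) 1 + 133\right) 79 = \left(16 \cdot 1 + 133\right) 79 = \left(16 + 133\right) 79 = 149 \cdot 79 = 11771$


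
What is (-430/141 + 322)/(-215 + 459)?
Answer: 11243/8601 ≈ 1.3072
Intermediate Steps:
(-430/141 + 322)/(-215 + 459) = (-430*1/141 + 322)/244 = (-430/141 + 322)*(1/244) = (44972/141)*(1/244) = 11243/8601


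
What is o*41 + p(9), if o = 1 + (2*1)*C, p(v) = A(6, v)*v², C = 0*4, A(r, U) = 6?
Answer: 527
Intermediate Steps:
C = 0
p(v) = 6*v²
o = 1 (o = 1 + (2*1)*0 = 1 + 2*0 = 1 + 0 = 1)
o*41 + p(9) = 1*41 + 6*9² = 41 + 6*81 = 41 + 486 = 527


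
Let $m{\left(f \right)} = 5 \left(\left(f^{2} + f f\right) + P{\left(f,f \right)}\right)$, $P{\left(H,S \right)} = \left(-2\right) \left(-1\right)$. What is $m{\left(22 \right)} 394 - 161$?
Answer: $1910739$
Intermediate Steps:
$P{\left(H,S \right)} = 2$
$m{\left(f \right)} = 10 + 10 f^{2}$ ($m{\left(f \right)} = 5 \left(\left(f^{2} + f f\right) + 2\right) = 5 \left(\left(f^{2} + f^{2}\right) + 2\right) = 5 \left(2 f^{2} + 2\right) = 5 \left(2 + 2 f^{2}\right) = 10 + 10 f^{2}$)
$m{\left(22 \right)} 394 - 161 = \left(10 + 10 \cdot 22^{2}\right) 394 - 161 = \left(10 + 10 \cdot 484\right) 394 - 161 = \left(10 + 4840\right) 394 - 161 = 4850 \cdot 394 - 161 = 1910900 - 161 = 1910739$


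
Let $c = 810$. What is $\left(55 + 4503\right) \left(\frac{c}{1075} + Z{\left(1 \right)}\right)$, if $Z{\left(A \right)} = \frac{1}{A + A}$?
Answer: $\frac{28567}{5} \approx 5713.4$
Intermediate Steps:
$Z{\left(A \right)} = \frac{1}{2 A}$
$\left(55 + 4503\right) \left(\frac{c}{1075} + Z{\left(1 \right)}\right) = \left(55 + 4503\right) \left(\frac{810}{1075} + \frac{1}{2 \cdot 1}\right) = 4558 \left(810 \cdot \frac{1}{1075} + \frac{1}{2} \cdot 1\right) = 4558 \left(\frac{162}{215} + \frac{1}{2}\right) = 4558 \cdot \frac{539}{430} = \frac{28567}{5}$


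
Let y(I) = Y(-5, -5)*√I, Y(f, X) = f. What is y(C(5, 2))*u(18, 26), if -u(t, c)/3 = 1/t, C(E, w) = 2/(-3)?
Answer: 5*I*√6/18 ≈ 0.68041*I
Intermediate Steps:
C(E, w) = -⅔ (C(E, w) = 2*(-⅓) = -⅔)
u(t, c) = -3/t
y(I) = -5*√I
y(C(5, 2))*u(18, 26) = (-5*I*√6/3)*(-3/18) = (-5*I*√6/3)*(-3*1/18) = -5*I*√6/3*(-⅙) = 5*I*√6/18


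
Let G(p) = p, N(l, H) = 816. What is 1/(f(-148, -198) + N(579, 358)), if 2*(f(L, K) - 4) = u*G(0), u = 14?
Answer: 1/820 ≈ 0.0012195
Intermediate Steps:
f(L, K) = 4 (f(L, K) = 4 + (14*0)/2 = 4 + (1/2)*0 = 4 + 0 = 4)
1/(f(-148, -198) + N(579, 358)) = 1/(4 + 816) = 1/820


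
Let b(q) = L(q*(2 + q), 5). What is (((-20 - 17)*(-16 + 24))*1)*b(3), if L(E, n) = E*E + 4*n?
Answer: -72520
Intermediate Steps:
L(E, n) = E**2 + 4*n
b(q) = 20 + q**2*(2 + q)**2 (b(q) = (q*(2 + q))**2 + 4*5 = q**2*(2 + q)**2 + 20 = 20 + q**2*(2 + q)**2)
(((-20 - 17)*(-16 + 24))*1)*b(3) = (((-20 - 17)*(-16 + 24))*1)*(20 + 3**2*(2 + 3)**2) = (-37*8*1)*(20 + 9*5**2) = (-296*1)*(20 + 9*25) = -296*(20 + 225) = -296*245 = -72520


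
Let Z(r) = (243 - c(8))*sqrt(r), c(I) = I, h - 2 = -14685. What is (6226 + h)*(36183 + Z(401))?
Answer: -305999631 - 1987395*sqrt(401) ≈ -3.4580e+8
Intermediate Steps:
h = -14683 (h = 2 - 14685 = -14683)
Z(r) = 235*sqrt(r) (Z(r) = (243 - 1*8)*sqrt(r) = (243 - 8)*sqrt(r) = 235*sqrt(r))
(6226 + h)*(36183 + Z(401)) = (6226 - 14683)*(36183 + 235*sqrt(401)) = -8457*(36183 + 235*sqrt(401)) = -305999631 - 1987395*sqrt(401)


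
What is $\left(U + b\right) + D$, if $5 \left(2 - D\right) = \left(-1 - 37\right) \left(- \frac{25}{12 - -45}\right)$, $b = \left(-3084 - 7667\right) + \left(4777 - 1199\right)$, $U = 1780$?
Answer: $- \frac{16183}{3} \approx -5394.3$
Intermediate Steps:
$b = -7173$ ($b = -10751 + \left(4777 - 1199\right) = -10751 + 3578 = -7173$)
$D = - \frac{4}{3}$ ($D = 2 - \frac{\left(-1 - 37\right) \left(- \frac{25}{12 - -45}\right)}{5} = 2 - \frac{\left(-38\right) \left(- \frac{25}{12 + 45}\right)}{5} = 2 - \frac{\left(-38\right) \left(- \frac{25}{57}\right)}{5} = 2 - \frac{10}{3} = - \frac{4}{3} \approx -1.3333$)
$\left(U + b\right) + D = \left(1780 - 7173\right) - \frac{4}{3} = -5393 - \frac{4}{3} = - \frac{16183}{3}$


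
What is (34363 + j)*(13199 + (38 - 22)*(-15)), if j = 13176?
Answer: 616057901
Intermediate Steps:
(34363 + j)*(13199 + (38 - 22)*(-15)) = (34363 + 13176)*(13199 + (38 - 22)*(-15)) = 47539*(13199 + 16*(-15)) = 47539*(13199 - 240) = 47539*12959 = 616057901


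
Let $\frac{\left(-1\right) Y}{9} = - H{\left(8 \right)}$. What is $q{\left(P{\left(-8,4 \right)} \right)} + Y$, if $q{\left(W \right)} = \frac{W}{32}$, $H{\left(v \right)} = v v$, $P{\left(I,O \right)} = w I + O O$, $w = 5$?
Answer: $\frac{2301}{4} \approx 575.25$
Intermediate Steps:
$P{\left(I,O \right)} = O^{2} + 5 I$ ($P{\left(I,O \right)} = 5 I + O O = 5 I + O^{2} = O^{2} + 5 I$)
$H{\left(v \right)} = v^{2}$
$q{\left(W \right)} = \frac{W}{32}$ ($q{\left(W \right)} = W \frac{1}{32} = \frac{W}{32}$)
$Y = 576$ ($Y = - 9 \left(- 8^{2}\right) = - 9 \left(\left(-1\right) 64\right) = \left(-9\right) \left(-64\right) = 576$)
$q{\left(P{\left(-8,4 \right)} \right)} + Y = \frac{4^{2} + 5 \left(-8\right)}{32} + 576 = \frac{16 - 40}{32} + 576 = \frac{1}{32} \left(-24\right) + 576 = - \frac{3}{4} + 576 = \frac{2301}{4}$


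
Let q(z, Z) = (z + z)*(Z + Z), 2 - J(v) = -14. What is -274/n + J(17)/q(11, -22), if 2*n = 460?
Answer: -16807/13915 ≈ -1.2078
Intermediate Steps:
J(v) = 16 (J(v) = 2 - 1*(-14) = 2 + 14 = 16)
n = 230 (n = (½)*460 = 230)
q(z, Z) = 4*Z*z (q(z, Z) = (2*z)*(2*Z) = 4*Z*z)
-274/n + J(17)/q(11, -22) = -274/230 + 16/((4*(-22)*11)) = -274*1/230 + 16/(-968) = -137/115 + 16*(-1/968) = -137/115 - 2/121 = -16807/13915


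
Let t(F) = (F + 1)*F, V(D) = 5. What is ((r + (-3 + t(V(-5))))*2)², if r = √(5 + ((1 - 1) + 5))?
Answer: 2956 + 216*√10 ≈ 3639.1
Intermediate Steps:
t(F) = F*(1 + F) (t(F) = (1 + F)*F = F*(1 + F))
r = √10 (r = √(5 + (0 + 5)) = √(5 + 5) = √10 ≈ 3.1623)
((r + (-3 + t(V(-5))))*2)² = ((√10 + (-3 + 5*(1 + 5)))*2)² = ((√10 + (-3 + 5*6))*2)² = ((√10 + (-3 + 30))*2)² = ((√10 + 27)*2)² = ((27 + √10)*2)² = (54 + 2*√10)²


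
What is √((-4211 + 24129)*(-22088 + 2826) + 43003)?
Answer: I*√383617513 ≈ 19586.0*I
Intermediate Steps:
√((-4211 + 24129)*(-22088 + 2826) + 43003) = √(19918*(-19262) + 43003) = √(-383660516 + 43003) = √(-383617513) = I*√383617513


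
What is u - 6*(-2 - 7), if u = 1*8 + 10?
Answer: 72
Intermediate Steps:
u = 18 (u = 8 + 10 = 18)
u - 6*(-2 - 7) = 18 - 6*(-2 - 7) = 18 - 6*(-9) = 18 - 1*(-54) = 18 + 54 = 72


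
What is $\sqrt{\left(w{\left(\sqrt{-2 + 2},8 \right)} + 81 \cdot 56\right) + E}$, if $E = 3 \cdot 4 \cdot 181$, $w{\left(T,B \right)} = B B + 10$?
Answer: $\sqrt{6782} \approx 82.353$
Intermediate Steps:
$w{\left(T,B \right)} = 10 + B^{2}$ ($w{\left(T,B \right)} = B^{2} + 10 = 10 + B^{2}$)
$E = 2172$ ($E = 12 \cdot 181 = 2172$)
$\sqrt{\left(w{\left(\sqrt{-2 + 2},8 \right)} + 81 \cdot 56\right) + E} = \sqrt{\left(\left(10 + 8^{2}\right) + 81 \cdot 56\right) + 2172} = \sqrt{\left(\left(10 + 64\right) + 4536\right) + 2172} = \sqrt{\left(74 + 4536\right) + 2172} = \sqrt{4610 + 2172} = \sqrt{6782}$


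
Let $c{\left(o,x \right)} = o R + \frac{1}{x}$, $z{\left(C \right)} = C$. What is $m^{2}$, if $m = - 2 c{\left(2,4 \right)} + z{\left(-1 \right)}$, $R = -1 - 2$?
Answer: $\frac{441}{4} \approx 110.25$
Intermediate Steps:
$R = -3$ ($R = -1 - 2 = -3$)
$c{\left(o,x \right)} = \frac{1}{x} - 3 o$ ($c{\left(o,x \right)} = o \left(-3\right) + \frac{1}{x} = - 3 o + \frac{1}{x} = \frac{1}{x} - 3 o$)
$m = \frac{21}{2}$ ($m = - 2 \left(\frac{1}{4} - 6\right) - 1 = \left(-2\right) \left(- \frac{23}{4}\right) - 1 = \frac{23}{2} - 1 = \frac{21}{2} \approx 10.5$)
$m^{2} = \left(\frac{21}{2}\right)^{2} = \frac{441}{4}$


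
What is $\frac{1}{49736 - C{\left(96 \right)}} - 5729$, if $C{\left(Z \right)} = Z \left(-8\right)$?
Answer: $- \frac{289337415}{50504} \approx -5729.0$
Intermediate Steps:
$C{\left(Z \right)} = - 8 Z$
$\frac{1}{49736 - C{\left(96 \right)}} - 5729 = \frac{1}{49736 - \left(-8\right) 96} - 5729 = \frac{1}{49736 - -768} - 5729 = \frac{1}{49736 + 768} - 5729 = \frac{1}{50504} - 5729 = - \frac{289337415}{50504}$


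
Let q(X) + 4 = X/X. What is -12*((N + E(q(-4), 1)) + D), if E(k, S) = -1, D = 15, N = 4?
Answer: -216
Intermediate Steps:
q(X) = -3 (q(X) = -4 + X/X = -4 + 1 = -3)
-12*((N + E(q(-4), 1)) + D) = -12*((4 - 1) + 15) = -12*(3 + 15) = -12*18 = -216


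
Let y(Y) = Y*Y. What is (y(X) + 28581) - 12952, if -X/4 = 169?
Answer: 472605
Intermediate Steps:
X = -676 (X = -4*169 = -676)
y(Y) = Y**2
(y(X) + 28581) - 12952 = ((-676)**2 + 28581) - 12952 = (456976 + 28581) - 12952 = 485557 - 12952 = 472605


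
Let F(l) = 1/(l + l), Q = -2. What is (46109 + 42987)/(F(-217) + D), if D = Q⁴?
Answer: 38667664/6943 ≈ 5569.3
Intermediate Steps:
F(l) = 1/(2*l)
D = 16 (D = (-2)⁴ = 16)
(46109 + 42987)/(F(-217) + D) = (46109 + 42987)/((½)/(-217) + 16) = 89096/((½)*(-1/217) + 16) = 89096/(-1/434 + 16) = 89096/(6943/434) = 89096*(434/6943) = 38667664/6943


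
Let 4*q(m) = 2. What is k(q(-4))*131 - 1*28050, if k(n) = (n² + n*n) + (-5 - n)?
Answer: -28705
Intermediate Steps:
q(m) = ½ (q(m) = (¼)*2 = ½)
k(n) = -5 - n + 2*n² (k(n) = (n² + n²) + (-5 - n) = 2*n² + (-5 - n) = -5 - n + 2*n²)
k(q(-4))*131 - 1*28050 = (-5 - 1*½ + 2*(½)²)*131 - 1*28050 = (-5 - ½ + 2*(¼))*131 - 28050 = (-5 - ½ + ½)*131 - 28050 = -5*131 - 28050 = -655 - 28050 = -28705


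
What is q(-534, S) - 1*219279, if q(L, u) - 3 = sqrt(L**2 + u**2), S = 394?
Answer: -219276 + 2*sqrt(110098) ≈ -2.1861e+5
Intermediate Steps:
q(L, u) = 3 + sqrt(L**2 + u**2)
q(-534, S) - 1*219279 = (3 + sqrt((-534)**2 + 394**2)) - 1*219279 = (3 + sqrt(285156 + 155236)) - 219279 = (3 + sqrt(440392)) - 219279 = (3 + 2*sqrt(110098)) - 219279 = -219276 + 2*sqrt(110098)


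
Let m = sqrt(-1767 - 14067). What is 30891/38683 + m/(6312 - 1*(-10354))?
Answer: 30891/38683 + I*sqrt(15834)/16666 ≈ 0.79857 + 0.0075503*I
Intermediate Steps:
m = I*sqrt(15834) (m = sqrt(-15834) = I*sqrt(15834) ≈ 125.83*I)
30891/38683 + m/(6312 - 1*(-10354)) = 30891/38683 + (I*sqrt(15834))/(6312 - 1*(-10354)) = 30891*(1/38683) + (I*sqrt(15834))/(6312 + 10354) = 30891/38683 + (I*sqrt(15834))/16666 = 30891/38683 + (I*sqrt(15834))*(1/16666) = 30891/38683 + I*sqrt(15834)/16666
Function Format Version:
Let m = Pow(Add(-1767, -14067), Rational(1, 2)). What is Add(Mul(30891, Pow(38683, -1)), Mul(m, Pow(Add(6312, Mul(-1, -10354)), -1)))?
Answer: Add(Rational(30891, 38683), Mul(Rational(1, 16666), I, Pow(15834, Rational(1, 2)))) ≈ Add(0.79857, Mul(0.0075503, I))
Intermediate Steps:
m = Mul(I, Pow(15834, Rational(1, 2))) (m = Pow(-15834, Rational(1, 2)) = Mul(I, Pow(15834, Rational(1, 2))) ≈ Mul(125.83, I))
Add(Mul(30891, Pow(38683, -1)), Mul(m, Pow(Add(6312, Mul(-1, -10354)), -1))) = Add(Mul(30891, Pow(38683, -1)), Mul(Mul(I, Pow(15834, Rational(1, 2))), Pow(Add(6312, Mul(-1, -10354)), -1))) = Add(Mul(30891, Rational(1, 38683)), Mul(Mul(I, Pow(15834, Rational(1, 2))), Pow(Add(6312, 10354), -1))) = Add(Rational(30891, 38683), Mul(Mul(I, Pow(15834, Rational(1, 2))), Pow(16666, -1))) = Add(Rational(30891, 38683), Mul(Mul(I, Pow(15834, Rational(1, 2))), Rational(1, 16666))) = Add(Rational(30891, 38683), Mul(Rational(1, 16666), I, Pow(15834, Rational(1, 2))))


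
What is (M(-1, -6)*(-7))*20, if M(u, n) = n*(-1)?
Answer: -840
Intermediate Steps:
M(u, n) = -n
(M(-1, -6)*(-7))*20 = (-1*(-6)*(-7))*20 = (6*(-7))*20 = -42*20 = -840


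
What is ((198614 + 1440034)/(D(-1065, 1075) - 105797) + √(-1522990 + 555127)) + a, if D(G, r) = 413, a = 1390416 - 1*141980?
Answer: 5481814199/4391 + 13*I*√5727 ≈ 1.2484e+6 + 983.8*I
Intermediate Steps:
a = 1248436 (a = 1390416 - 141980 = 1248436)
((198614 + 1440034)/(D(-1065, 1075) - 105797) + √(-1522990 + 555127)) + a = ((198614 + 1440034)/(413 - 105797) + √(-1522990 + 555127)) + 1248436 = (1638648/(-105384) + √(-967863)) + 1248436 = (1638648*(-1/105384) + 13*I*√5727) + 1248436 = (-68277/4391 + 13*I*√5727) + 1248436 = 5481814199/4391 + 13*I*√5727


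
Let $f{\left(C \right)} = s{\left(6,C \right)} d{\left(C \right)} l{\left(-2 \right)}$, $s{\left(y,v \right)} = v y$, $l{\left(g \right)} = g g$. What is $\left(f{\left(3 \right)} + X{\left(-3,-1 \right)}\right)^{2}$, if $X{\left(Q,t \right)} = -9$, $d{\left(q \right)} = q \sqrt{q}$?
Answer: $140049 - 3888 \sqrt{3} \approx 1.3331 \cdot 10^{5}$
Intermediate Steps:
$d{\left(q \right)} = q^{\frac{3}{2}}$
$l{\left(g \right)} = g^{2}$
$f{\left(C \right)} = 24 C^{\frac{5}{2}}$ ($f{\left(C \right)} = C 6 C^{\frac{3}{2}} \left(-2\right)^{2} = 6 C C^{\frac{3}{2}} \cdot 4 = 6 C^{\frac{5}{2}} \cdot 4 = 24 C^{\frac{5}{2}}$)
$\left(f{\left(3 \right)} + X{\left(-3,-1 \right)}\right)^{2} = \left(24 \cdot 3^{\frac{5}{2}} - 9\right)^{2} = \left(24 \cdot 9 \sqrt{3} - 9\right)^{2} = \left(216 \sqrt{3} - 9\right)^{2} = \left(-9 + 216 \sqrt{3}\right)^{2}$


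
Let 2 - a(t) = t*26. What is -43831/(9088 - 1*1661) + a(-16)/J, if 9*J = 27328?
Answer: -83562371/14497504 ≈ -5.7639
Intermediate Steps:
a(t) = 2 - 26*t (a(t) = 2 - t*26 = 2 - 26*t)
J = 27328/9 (J = (1/9)*27328 = 27328/9 ≈ 3036.4)
-43831/(9088 - 1*1661) + a(-16)/J = -43831/(9088 - 1*1661) + (2 - 26*(-16))/(27328/9) = -43831/(9088 - 1661) + (2 + 416)*(9/27328) = -43831/7427 + 418*(9/27328) = -43831*1/7427 + 1881/13664 = -43831/7427 + 1881/13664 = -83562371/14497504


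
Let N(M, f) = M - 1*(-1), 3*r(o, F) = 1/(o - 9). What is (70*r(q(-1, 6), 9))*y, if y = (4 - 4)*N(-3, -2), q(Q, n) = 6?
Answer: 0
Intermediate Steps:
r(o, F) = 1/(3*(-9 + o)) (r(o, F) = 1/(3*(o - 9)) = 1/(3*(-9 + o)))
N(M, f) = 1 + M (N(M, f) = M + 1 = 1 + M)
y = 0 (y = (4 - 4)*(1 - 3) = 0*(-2) = 0)
(70*r(q(-1, 6), 9))*y = (70*(1/(3*(-9 + 6))))*0 = (70*((⅓)/(-3)))*0 = (70*((⅓)*(-⅓)))*0 = (70*(-⅑))*0 = -70/9*0 = 0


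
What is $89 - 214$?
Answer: $-125$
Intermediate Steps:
$89 - 214 = -125$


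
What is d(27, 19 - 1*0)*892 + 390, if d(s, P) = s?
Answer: 24474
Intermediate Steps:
d(27, 19 - 1*0)*892 + 390 = 27*892 + 390 = 24084 + 390 = 24474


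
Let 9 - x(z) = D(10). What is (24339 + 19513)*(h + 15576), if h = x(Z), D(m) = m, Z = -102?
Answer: 682994900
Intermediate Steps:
x(z) = -1 (x(z) = 9 - 1*10 = 9 - 10 = -1)
h = -1
(24339 + 19513)*(h + 15576) = (24339 + 19513)*(-1 + 15576) = 43852*15575 = 682994900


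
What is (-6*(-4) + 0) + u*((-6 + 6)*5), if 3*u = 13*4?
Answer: 24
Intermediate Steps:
u = 52/3 (u = (13*4)/3 = (1/3)*52 = 52/3 ≈ 17.333)
(-6*(-4) + 0) + u*((-6 + 6)*5) = (-6*(-4) + 0) + 52*((-6 + 6)*5)/3 = (24 + 0) + 52*(0*5)/3 = 24 + (52/3)*0 = 24 + 0 = 24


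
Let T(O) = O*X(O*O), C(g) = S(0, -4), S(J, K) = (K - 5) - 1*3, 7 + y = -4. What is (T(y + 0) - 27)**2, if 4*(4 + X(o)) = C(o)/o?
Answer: 36100/121 ≈ 298.35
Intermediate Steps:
y = -11 (y = -7 - 4 = -11)
S(J, K) = -8 + K (S(J, K) = (-5 + K) - 3 = -8 + K)
C(g) = -12 (C(g) = -8 - 4 = -12)
X(o) = -4 - 3/o (X(o) = -4 + (-12/o)/4 = -4 - 3/o)
T(O) = O*(-4 - 3/O**2)
(T(y + 0) - 27)**2 = ((-4*(-11 + 0) - 3/(-11 + 0)) - 27)**2 = ((-4*(-11) - 3/(-11)) - 27)**2 = ((44 - 3*(-1/11)) - 27)**2 = ((44 + 3/11) - 27)**2 = (487/11 - 27)**2 = (190/11)**2 = 36100/121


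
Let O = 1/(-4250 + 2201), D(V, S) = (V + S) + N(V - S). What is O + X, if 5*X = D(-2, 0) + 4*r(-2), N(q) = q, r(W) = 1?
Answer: -1/2049 ≈ -0.00048804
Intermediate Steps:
D(V, S) = 2*V (D(V, S) = (V + S) + (V - S) = (S + V) + (V - S) = 2*V)
O = -1/2049 (O = 1/(-2049) = -1/2049 ≈ -0.00048804)
X = 0 (X = (2*(-2) + 4*1)/5 = (-4 + 4)/5 = (1/5)*0 = 0)
O + X = -1/2049 + 0 = -1/2049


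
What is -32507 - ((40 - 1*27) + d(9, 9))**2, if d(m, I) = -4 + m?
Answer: -32831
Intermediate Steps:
-32507 - ((40 - 1*27) + d(9, 9))**2 = -32507 - ((40 - 1*27) + (-4 + 9))**2 = -32507 - ((40 - 27) + 5)**2 = -32507 - (13 + 5)**2 = -32507 - 1*18**2 = -32507 - 1*324 = -32507 - 324 = -32831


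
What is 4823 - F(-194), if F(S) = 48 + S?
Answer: 4969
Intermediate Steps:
4823 - F(-194) = 4823 - (48 - 194) = 4823 - 1*(-146) = 4823 + 146 = 4969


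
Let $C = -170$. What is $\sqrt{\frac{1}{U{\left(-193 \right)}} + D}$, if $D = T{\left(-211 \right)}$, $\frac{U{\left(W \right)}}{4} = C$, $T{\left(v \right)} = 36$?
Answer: $\frac{\sqrt{4161430}}{340} \approx 5.9999$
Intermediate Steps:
$U{\left(W \right)} = -680$ ($U{\left(W \right)} = 4 \left(-170\right) = -680$)
$D = 36$
$\sqrt{\frac{1}{U{\left(-193 \right)}} + D} = \sqrt{\frac{1}{-680} + 36} = \sqrt{- \frac{1}{680} + 36} = \sqrt{\frac{24479}{680}} = \frac{\sqrt{4161430}}{340}$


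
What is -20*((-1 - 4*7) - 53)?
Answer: 1640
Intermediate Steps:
-20*((-1 - 4*7) - 53) = -20*((-1 - 28) - 53) = -20*(-29 - 53) = -20*(-82) = 1640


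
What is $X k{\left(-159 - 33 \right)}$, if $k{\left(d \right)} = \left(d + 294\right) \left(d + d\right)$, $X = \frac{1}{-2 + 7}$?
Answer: $- \frac{39168}{5} \approx -7833.6$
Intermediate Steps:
$X = \frac{1}{5} \approx 0.2$
$k{\left(d \right)} = 2 d \left(294 + d\right)$ ($k{\left(d \right)} = \left(294 + d\right) 2 d = 2 d \left(294 + d\right)$)
$X k{\left(-159 - 33 \right)} = \frac{2 \left(-159 - 33\right) \left(294 - 192\right)}{5} = \frac{2 \left(-192\right) \left(294 - 192\right)}{5} = \frac{2 \left(-192\right) 102}{5} = \frac{1}{5} \left(-39168\right) = - \frac{39168}{5}$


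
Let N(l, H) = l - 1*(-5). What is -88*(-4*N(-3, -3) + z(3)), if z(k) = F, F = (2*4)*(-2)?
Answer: 2112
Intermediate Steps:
N(l, H) = 5 + l (N(l, H) = l + 5 = 5 + l)
F = -16 (F = 8*(-2) = -16)
z(k) = -16
-88*(-4*N(-3, -3) + z(3)) = -88*(-4*(5 - 3) - 16) = -88*(-4*2 - 16) = -88*(-8 - 16) = -88*(-24) = 2112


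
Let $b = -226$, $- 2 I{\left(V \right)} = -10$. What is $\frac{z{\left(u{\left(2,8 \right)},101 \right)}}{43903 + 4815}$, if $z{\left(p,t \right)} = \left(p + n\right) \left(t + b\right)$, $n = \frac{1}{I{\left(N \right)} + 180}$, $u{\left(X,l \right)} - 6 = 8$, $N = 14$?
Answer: $- \frac{64775}{1802566} \approx -0.035935$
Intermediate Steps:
$I{\left(V \right)} = 5$ ($I{\left(V \right)} = \left(- \frac{1}{2}\right) \left(-10\right) = 5$)
$u{\left(X,l \right)} = 14$ ($u{\left(X,l \right)} = 6 + 8 = 14$)
$n = \frac{1}{185}$ ($n = \frac{1}{5 + 180} = \frac{1}{185} \approx 0.0054054$)
$z{\left(p,t \right)} = \left(-226 + t\right) \left(\frac{1}{185} + p\right)$ ($z{\left(p,t \right)} = \left(p + \frac{1}{185}\right) \left(t - 226\right) = \left(\frac{1}{185} + p\right) \left(-226 + t\right) = \left(-226 + t\right) \left(\frac{1}{185} + p\right)$)
$\frac{z{\left(u{\left(2,8 \right)},101 \right)}}{43903 + 4815} = \frac{- \frac{226}{185} - 3164 + \frac{1}{185} \cdot 101 + 14 \cdot 101}{43903 + 4815} = \frac{- \frac{226}{185} - 3164 + \frac{101}{185} + 1414}{48718} = \left(- \frac{64775}{37}\right) \frac{1}{48718} = - \frac{64775}{1802566}$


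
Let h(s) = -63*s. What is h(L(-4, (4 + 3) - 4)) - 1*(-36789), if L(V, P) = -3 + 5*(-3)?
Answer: 37923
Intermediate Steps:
L(V, P) = -18 (L(V, P) = -3 - 15 = -18)
h(L(-4, (4 + 3) - 4)) - 1*(-36789) = -63*(-18) - 1*(-36789) = 1134 + 36789 = 37923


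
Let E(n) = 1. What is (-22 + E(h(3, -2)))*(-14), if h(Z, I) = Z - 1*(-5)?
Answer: 294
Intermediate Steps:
h(Z, I) = 5 + Z (h(Z, I) = Z + 5 = 5 + Z)
(-22 + E(h(3, -2)))*(-14) = (-22 + 1)*(-14) = -21*(-14) = 294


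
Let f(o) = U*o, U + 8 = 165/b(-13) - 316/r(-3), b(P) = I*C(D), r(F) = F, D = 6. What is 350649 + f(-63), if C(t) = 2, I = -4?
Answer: 2766531/8 ≈ 3.4582e+5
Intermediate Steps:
b(P) = -8 (b(P) = -4*2 = -8)
U = 1841/24 (U = -8 + (165/(-8) - 316/(-3)) = -8 + (165*(-1/8) - 316*(-1/3)) = -8 + (-165/8 + 316/3) = -8 + 2033/24 = 1841/24 ≈ 76.708)
f(o) = 1841*o/24
350649 + f(-63) = 350649 + (1841/24)*(-63) = 350649 - 38661/8 = 2766531/8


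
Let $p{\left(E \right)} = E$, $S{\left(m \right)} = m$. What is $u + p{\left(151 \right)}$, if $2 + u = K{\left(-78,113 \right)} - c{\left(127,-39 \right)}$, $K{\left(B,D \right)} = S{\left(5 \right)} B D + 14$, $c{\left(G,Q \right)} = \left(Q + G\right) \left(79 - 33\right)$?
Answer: $-47955$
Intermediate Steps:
$c{\left(G,Q \right)} = 46 G + 46 Q$ ($c{\left(G,Q \right)} = \left(G + Q\right) 46 = 46 G + 46 Q$)
$K{\left(B,D \right)} = 14 + 5 B D$ ($K{\left(B,D \right)} = 5 B D + 14 = 14 + 5 B D$)
$u = -48106$ ($u = -2 - \left(-14 - 1794 + 5842 + 44070\right) = -2 + \left(\left(14 - 44070\right) - \left(5842 - 1794\right)\right) = -2 - 48104 = -48106$)
$u + p{\left(151 \right)} = -48106 + 151 = -47955$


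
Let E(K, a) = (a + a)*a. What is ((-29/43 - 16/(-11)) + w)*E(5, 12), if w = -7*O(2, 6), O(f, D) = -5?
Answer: 4874112/473 ≈ 10305.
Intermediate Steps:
E(K, a) = 2*a² (E(K, a) = (2*a)*a = 2*a²)
w = 35 (w = -7*(-5) = 35)
((-29/43 - 16/(-11)) + w)*E(5, 12) = ((-29/43 - 16/(-11)) + 35)*(2*12²) = ((-29*1/43 - 16*(-1/11)) + 35)*(2*144) = ((-29/43 + 16/11) + 35)*288 = (369/473 + 35)*288 = (16924/473)*288 = 4874112/473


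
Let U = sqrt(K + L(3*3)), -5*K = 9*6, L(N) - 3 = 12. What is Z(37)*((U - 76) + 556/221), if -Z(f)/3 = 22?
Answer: 1071840/221 - 66*sqrt(105)/5 ≈ 4714.7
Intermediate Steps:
L(N) = 15 (L(N) = 3 + 12 = 15)
K = -54/5 (K = -9*6/5 = -1/5*54 = -54/5 ≈ -10.800)
Z(f) = -66 (Z(f) = -3*22 = -66)
U = sqrt(105)/5 (U = sqrt(-54/5 + 15) = sqrt(21/5) = sqrt(105)/5 ≈ 2.0494)
Z(37)*((U - 76) + 556/221) = -66*((sqrt(105)/5 - 76) + 556/221) = -66*((-76 + sqrt(105)/5) + 556*(1/221)) = -66*((-76 + sqrt(105)/5) + 556/221) = -66*(-16240/221 + sqrt(105)/5) = 1071840/221 - 66*sqrt(105)/5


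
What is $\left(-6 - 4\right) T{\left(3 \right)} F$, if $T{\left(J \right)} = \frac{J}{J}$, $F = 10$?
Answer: $-100$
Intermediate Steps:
$T{\left(J \right)} = 1$
$\left(-6 - 4\right) T{\left(3 \right)} F = \left(-6 - 4\right) 1 \cdot 10 = \left(-10\right) 1 \cdot 10 = \left(-10\right) 10 = -100$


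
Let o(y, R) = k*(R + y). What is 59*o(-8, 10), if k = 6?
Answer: 708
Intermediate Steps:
o(y, R) = 6*R + 6*y (o(y, R) = 6*(R + y) = 6*R + 6*y)
59*o(-8, 10) = 59*(6*10 + 6*(-8)) = 59*(60 - 48) = 59*12 = 708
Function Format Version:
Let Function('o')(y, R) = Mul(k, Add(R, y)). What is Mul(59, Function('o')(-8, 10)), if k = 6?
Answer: 708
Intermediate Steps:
Function('o')(y, R) = Add(Mul(6, R), Mul(6, y)) (Function('o')(y, R) = Mul(6, Add(R, y)) = Add(Mul(6, R), Mul(6, y)))
Mul(59, Function('o')(-8, 10)) = Mul(59, Add(Mul(6, 10), Mul(6, -8))) = Mul(59, Add(60, -48)) = Mul(59, 12) = 708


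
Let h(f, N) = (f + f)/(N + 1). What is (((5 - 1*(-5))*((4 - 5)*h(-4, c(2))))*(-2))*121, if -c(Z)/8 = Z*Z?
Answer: 19360/31 ≈ 624.52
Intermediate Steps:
c(Z) = -8*Z² (c(Z) = -8*Z*Z = -8*Z²)
h(f, N) = 2*f/(1 + N) (h(f, N) = (2*f)/(1 + N) = 2*f/(1 + N))
(((5 - 1*(-5))*((4 - 5)*h(-4, c(2))))*(-2))*121 = (((5 - 1*(-5))*((4 - 5)*(2*(-4)/(1 - 8*2²))))*(-2))*121 = (((5 + 5)*(-2*(-4)/(1 - 8*4)))*(-2))*121 = ((10*(-2*(-4)/(1 - 32)))*(-2))*121 = ((10*(-2*(-4)/(-31)))*(-2))*121 = ((10*(-2*(-4)*(-1)/31))*(-2))*121 = ((10*(-1*8/31))*(-2))*121 = ((10*(-8/31))*(-2))*121 = -80/31*(-2)*121 = (160/31)*121 = 19360/31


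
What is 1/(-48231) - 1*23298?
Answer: -1123685839/48231 ≈ -23298.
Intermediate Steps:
1/(-48231) - 1*23298 = -1/48231 - 23298 = -1123685839/48231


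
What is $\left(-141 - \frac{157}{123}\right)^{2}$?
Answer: $\frac{306250000}{15129} \approx 20243.0$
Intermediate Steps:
$\left(-141 - \frac{157}{123}\right)^{2} = \left(- \frac{17500}{123}\right)^{2} = \frac{306250000}{15129}$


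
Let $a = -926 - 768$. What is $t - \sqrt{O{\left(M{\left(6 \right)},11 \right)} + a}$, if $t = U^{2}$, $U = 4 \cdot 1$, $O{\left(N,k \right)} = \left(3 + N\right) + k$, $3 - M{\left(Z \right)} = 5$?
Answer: $16 - 29 i \sqrt{2} \approx 16.0 - 41.012 i$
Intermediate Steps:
$M{\left(Z \right)} = -2$ ($M{\left(Z \right)} = 3 - 5 = -2$)
$O{\left(N,k \right)} = 3 + N + k$
$a = -1694$
$U = 4$
$t = 16$ ($t = 4^{2} = 16$)
$t - \sqrt{O{\left(M{\left(6 \right)},11 \right)} + a} = 16 - \sqrt{\left(3 - 2 + 11\right) - 1694} = 16 - \sqrt{12 - 1694} = 16 - \sqrt{-1682} = 16 - 29 i \sqrt{2}$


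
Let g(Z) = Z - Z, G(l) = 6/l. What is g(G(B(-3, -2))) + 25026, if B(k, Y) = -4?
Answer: 25026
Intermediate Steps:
g(Z) = 0
g(G(B(-3, -2))) + 25026 = 0 + 25026 = 25026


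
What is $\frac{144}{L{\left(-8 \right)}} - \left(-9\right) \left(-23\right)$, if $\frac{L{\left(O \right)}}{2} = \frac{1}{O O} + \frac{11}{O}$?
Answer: $- \frac{7539}{29} \approx -259.97$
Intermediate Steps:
$L{\left(O \right)} = \frac{2}{O^{2}} + \frac{22}{O}$ ($L{\left(O \right)} = 2 \left(\frac{1}{O O} + \frac{11}{O}\right) = 2 \left(\frac{1}{O^{2}} + \frac{11}{O}\right) = \frac{2}{O^{2}} + \frac{22}{O}$)
$\frac{144}{L{\left(-8 \right)}} - \left(-9\right) \left(-23\right) = \frac{144}{2 \cdot \frac{1}{64} \left(1 + 11 \left(-8\right)\right)} - \left(-9\right) \left(-23\right) = \frac{144}{2 \cdot \frac{1}{64} \left(1 - 88\right)} - 207 = \frac{144}{2 \cdot \frac{1}{64} \left(-87\right)} - 207 = \frac{144}{- \frac{87}{32}} - 207 = 144 \left(- \frac{32}{87}\right) - 207 = - \frac{1536}{29} - 207 = - \frac{7539}{29}$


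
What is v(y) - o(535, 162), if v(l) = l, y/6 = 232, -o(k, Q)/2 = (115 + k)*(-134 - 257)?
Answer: -506908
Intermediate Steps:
o(k, Q) = 89930 + 782*k (o(k, Q) = -2*(115 + k)*(-134 - 257) = -2*(115 + k)*(-391) = -2*(-44965 - 391*k) = 89930 + 782*k)
y = 1392 (y = 6*232 = 1392)
v(y) - o(535, 162) = 1392 - (89930 + 782*535) = 1392 - (89930 + 418370) = 1392 - 1*508300 = 1392 - 508300 = -506908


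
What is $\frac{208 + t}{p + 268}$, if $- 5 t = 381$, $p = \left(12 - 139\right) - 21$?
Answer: $\frac{659}{600} \approx 1.0983$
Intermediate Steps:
$p = -148$ ($p = -127 - 21 = -148$)
$t = - \frac{381}{5}$ ($t = \left(- \frac{1}{5}\right) 381 = - \frac{381}{5} \approx -76.2$)
$\frac{208 + t}{p + 268} = \frac{208 - \frac{381}{5}}{-148 + 268} = \frac{659}{5 \cdot 120} = \frac{659}{5} \cdot \frac{1}{120} = \frac{659}{600}$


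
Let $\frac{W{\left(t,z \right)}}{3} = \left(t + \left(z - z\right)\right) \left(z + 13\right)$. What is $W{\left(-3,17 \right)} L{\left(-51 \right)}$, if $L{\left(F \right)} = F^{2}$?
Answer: $-702270$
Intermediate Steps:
$W{\left(t,z \right)} = 3 t \left(13 + z\right)$ ($W{\left(t,z \right)} = 3 \left(t + \left(z - z\right)\right) \left(z + 13\right) = 3 \left(t + 0\right) \left(13 + z\right) = 3 t \left(13 + z\right)$)
$W{\left(-3,17 \right)} L{\left(-51 \right)} = 3 \left(-3\right) \left(13 + 17\right) \left(-51\right)^{2} = 3 \left(-3\right) 30 \cdot 2601 = \left(-270\right) 2601 = -702270$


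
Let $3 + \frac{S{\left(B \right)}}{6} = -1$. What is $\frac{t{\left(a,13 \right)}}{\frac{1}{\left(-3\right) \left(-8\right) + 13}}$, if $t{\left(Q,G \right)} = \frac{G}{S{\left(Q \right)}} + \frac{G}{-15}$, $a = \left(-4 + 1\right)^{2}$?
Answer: $- \frac{6253}{120} \approx -52.108$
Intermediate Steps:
$S{\left(B \right)} = -24$ ($S{\left(B \right)} = -18 + 6 \left(-1\right) = -18 - 6 = -24$)
$a = 9$ ($a = \left(-3\right)^{2} = 9$)
$t{\left(Q,G \right)} = - \frac{13 G}{120}$ ($t{\left(Q,G \right)} = \frac{G}{-24} + \frac{G}{-15} = G \left(- \frac{1}{24}\right) + G \left(- \frac{1}{15}\right) = - \frac{G}{24} - \frac{G}{15} = - \frac{13 G}{120}$)
$\frac{t{\left(a,13 \right)}}{\frac{1}{\left(-3\right) \left(-8\right) + 13}} = \frac{\left(- \frac{13}{120}\right) 13}{\frac{1}{\left(-3\right) \left(-8\right) + 13}} = - \frac{169}{120 \frac{1}{24 + 13}} = - \frac{169}{120 \cdot \frac{1}{37}} = - \frac{169 \frac{1}{\frac{1}{37}}}{120} = \left(- \frac{169}{120}\right) 37 = - \frac{6253}{120}$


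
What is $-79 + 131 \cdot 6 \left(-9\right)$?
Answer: $-7153$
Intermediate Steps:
$-79 + 131 \cdot 6 \left(-9\right) = -79 + 131 \left(-54\right) = -79 - 7074 = -7153$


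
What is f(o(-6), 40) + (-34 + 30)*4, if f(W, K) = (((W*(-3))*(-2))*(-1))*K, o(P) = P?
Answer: 1424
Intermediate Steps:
f(W, K) = -6*K*W (f(W, K) = ((-3*W*(-2))*(-1))*K = ((6*W)*(-1))*K = (-6*W)*K = -6*K*W)
f(o(-6), 40) + (-34 + 30)*4 = -6*40*(-6) + (-34 + 30)*4 = 1440 - 4*4 = 1440 - 16 = 1424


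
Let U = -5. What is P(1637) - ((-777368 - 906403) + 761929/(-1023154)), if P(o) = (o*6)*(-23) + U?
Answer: 1491616052369/1023154 ≈ 1.4579e+6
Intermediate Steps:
P(o) = -5 - 138*o (P(o) = (o*6)*(-23) - 5 = (6*o)*(-23) - 5 = -138*o - 5 = -5 - 138*o)
P(1637) - ((-777368 - 906403) + 761929/(-1023154)) = (-5 - 138*1637) - ((-777368 - 906403) + 761929/(-1023154)) = (-5 - 225906) - (-1683771 + 761929*(-1/1023154)) = -225911 - (-1683771 - 761929/1023154) = -225911 - 1*(-1722757795663/1023154) = -225911 + 1722757795663/1023154 = 1491616052369/1023154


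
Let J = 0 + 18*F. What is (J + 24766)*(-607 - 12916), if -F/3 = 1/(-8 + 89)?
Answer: -1004704808/3 ≈ -3.3490e+8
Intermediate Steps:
F = -1/27 (F = -3/(-8 + 89) = -3/81 = -3*1/81 = -1/27 ≈ -0.037037)
J = -⅔ (J = 0 + 18*(-1/27) = 0 - ⅔ = -⅔ ≈ -0.66667)
(J + 24766)*(-607 - 12916) = (-⅔ + 24766)*(-607 - 12916) = (74296/3)*(-13523) = -1004704808/3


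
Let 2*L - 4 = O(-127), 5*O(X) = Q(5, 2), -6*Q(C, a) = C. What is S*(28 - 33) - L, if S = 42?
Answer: -2543/12 ≈ -211.92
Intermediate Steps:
Q(C, a) = -C/6
O(X) = -⅙ (O(X) = (-⅙*5)/5 = (⅕)*(-⅚) = -⅙)
L = 23/12 (L = 2 + (½)*(-⅙) = 2 - 1/12 = 23/12 ≈ 1.9167)
S*(28 - 33) - L = 42*(28 - 33) - 1*23/12 = 42*(-5) - 23/12 = -210 - 23/12 = -2543/12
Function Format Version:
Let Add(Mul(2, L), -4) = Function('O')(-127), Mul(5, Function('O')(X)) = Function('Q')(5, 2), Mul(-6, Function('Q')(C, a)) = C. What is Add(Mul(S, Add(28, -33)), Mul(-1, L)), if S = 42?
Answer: Rational(-2543, 12) ≈ -211.92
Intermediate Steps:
Function('Q')(C, a) = Mul(Rational(-1, 6), C)
Function('O')(X) = Rational(-1, 6) (Function('O')(X) = Mul(Rational(1, 5), Mul(Rational(-1, 6), 5)) = Mul(Rational(1, 5), Rational(-5, 6)) = Rational(-1, 6))
L = Rational(23, 12) (L = Add(2, Mul(Rational(1, 2), Rational(-1, 6))) = Add(2, Rational(-1, 12)) = Rational(23, 12) ≈ 1.9167)
Add(Mul(S, Add(28, -33)), Mul(-1, L)) = Add(Mul(42, Add(28, -33)), Mul(-1, Rational(23, 12))) = Add(Mul(42, -5), Rational(-23, 12)) = Add(-210, Rational(-23, 12)) = Rational(-2543, 12)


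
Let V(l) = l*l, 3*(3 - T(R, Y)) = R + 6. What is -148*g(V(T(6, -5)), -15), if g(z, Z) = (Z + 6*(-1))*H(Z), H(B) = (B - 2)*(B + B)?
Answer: 1585080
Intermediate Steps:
T(R, Y) = 1 - R/3 (T(R, Y) = 3 - (R + 6)/3 = 3 - (6 + R)/3 = 3 + (-2 - R/3) = 1 - R/3)
H(B) = 2*B*(-2 + B) (H(B) = (-2 + B)*(2*B) = 2*B*(-2 + B))
V(l) = l²
g(z, Z) = 2*Z*(-6 + Z)*(-2 + Z) (g(z, Z) = (Z + 6*(-1))*(2*Z*(-2 + Z)) = (Z - 6)*(2*Z*(-2 + Z)) = (-6 + Z)*(2*Z*(-2 + Z)) = 2*Z*(-6 + Z)*(-2 + Z))
-148*g(V(T(6, -5)), -15) = -296*(-15)*(-6 - 15)*(-2 - 15) = -296*(-15)*(-21)*(-17) = -148*(-10710) = 1585080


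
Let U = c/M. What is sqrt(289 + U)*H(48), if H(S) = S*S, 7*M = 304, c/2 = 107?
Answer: 576*sqrt(1697726)/19 ≈ 39501.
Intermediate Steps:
c = 214 (c = 2*107 = 214)
M = 304/7 (M = (1/7)*304 = 304/7 ≈ 43.429)
U = 749/152 (U = 214/(304/7) = 214*(7/304) = 749/152 ≈ 4.9276)
H(S) = S**2
sqrt(289 + U)*H(48) = sqrt(289 + 749/152)*48**2 = sqrt(44677/152)*2304 = (sqrt(1697726)/76)*2304 = 576*sqrt(1697726)/19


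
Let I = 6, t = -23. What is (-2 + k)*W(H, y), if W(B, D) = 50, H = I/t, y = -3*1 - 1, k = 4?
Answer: 100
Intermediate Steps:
y = -4 (y = -3 - 1 = -4)
H = -6/23 (H = 6/(-23) = 6*(-1/23) = -6/23 ≈ -0.26087)
(-2 + k)*W(H, y) = (-2 + 4)*50 = 2*50 = 100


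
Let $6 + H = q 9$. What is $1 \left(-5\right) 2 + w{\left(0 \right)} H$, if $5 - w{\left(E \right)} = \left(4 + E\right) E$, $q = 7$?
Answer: $275$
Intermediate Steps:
$H = 57$ ($H = -6 + 7 \cdot 9 = -6 + 63 = 57$)
$w{\left(E \right)} = 5 - E \left(4 + E\right)$ ($w{\left(E \right)} = 5 - \left(4 + E\right) E = 5 - E \left(4 + E\right)$)
$1 \left(-5\right) 2 + w{\left(0 \right)} H = 1 \left(-5\right) 2 + \left(5 - 0^{2} - 0\right) 57 = \left(-5\right) 2 + \left(5 - 0 + 0\right) 57 = -10 + \left(5 + 0 + 0\right) 57 = -10 + 5 \cdot 57 = -10 + 285 = 275$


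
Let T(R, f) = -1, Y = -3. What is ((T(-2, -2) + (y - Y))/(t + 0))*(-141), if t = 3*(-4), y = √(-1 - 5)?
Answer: 47/2 + 47*I*√6/4 ≈ 23.5 + 28.781*I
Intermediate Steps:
y = I*√6 (y = √(-6) = I*√6 ≈ 2.4495*I)
t = -12
((T(-2, -2) + (y - Y))/(t + 0))*(-141) = ((-1 + (I*√6 - 1*(-3)))/(-12 + 0))*(-141) = ((-1 + (I*√6 + 3))/(-12))*(-141) = ((-1 + (3 + I*√6))*(-1/12))*(-141) = ((2 + I*√6)*(-1/12))*(-141) = (-⅙ - I*√6/12)*(-141) = 47/2 + 47*I*√6/4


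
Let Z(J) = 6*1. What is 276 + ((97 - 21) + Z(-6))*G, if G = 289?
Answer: 23974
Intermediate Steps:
Z(J) = 6
276 + ((97 - 21) + Z(-6))*G = 276 + ((97 - 21) + 6)*289 = 276 + (76 + 6)*289 = 276 + 82*289 = 276 + 23698 = 23974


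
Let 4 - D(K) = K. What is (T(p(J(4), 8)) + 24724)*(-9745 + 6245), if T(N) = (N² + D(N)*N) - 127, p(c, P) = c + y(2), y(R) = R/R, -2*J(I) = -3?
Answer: -86124500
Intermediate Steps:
J(I) = 3/2 (J(I) = -½*(-3) = 3/2)
y(R) = 1
D(K) = 4 - K
p(c, P) = 1 + c (p(c, P) = c + 1 = 1 + c)
T(N) = -127 + N² + N*(4 - N) (T(N) = (N² + (4 - N)*N) - 127 = (N² + N*(4 - N)) - 127 = -127 + N² + N*(4 - N))
(T(p(J(4), 8)) + 24724)*(-9745 + 6245) = ((-127 + 4*(1 + 3/2)) + 24724)*(-9745 + 6245) = ((-127 + 4*(5/2)) + 24724)*(-3500) = ((-127 + 10) + 24724)*(-3500) = (-117 + 24724)*(-3500) = 24607*(-3500) = -86124500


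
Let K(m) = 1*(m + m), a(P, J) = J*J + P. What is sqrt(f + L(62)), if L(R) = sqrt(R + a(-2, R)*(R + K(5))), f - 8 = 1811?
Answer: sqrt(1819 + sqrt(276686)) ≈ 48.425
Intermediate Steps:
f = 1819 (f = 8 + 1811 = 1819)
a(P, J) = P + J**2 (a(P, J) = J**2 + P = P + J**2)
K(m) = 2*m (K(m) = 1*(2*m) = 2*m)
L(R) = sqrt(R + (-2 + R**2)*(10 + R)) (L(R) = sqrt(R + (-2 + R**2)*(R + 2*5)) = sqrt(R + (-2 + R**2)*(R + 10)) = sqrt(R + (-2 + R**2)*(10 + R)))
sqrt(f + L(62)) = sqrt(1819 + sqrt(-20 + 62**3 - 1*62 + 10*62**2)) = sqrt(1819 + sqrt(-20 + 238328 - 62 + 10*3844)) = sqrt(1819 + sqrt(-20 + 238328 - 62 + 38440)) = sqrt(1819 + sqrt(276686))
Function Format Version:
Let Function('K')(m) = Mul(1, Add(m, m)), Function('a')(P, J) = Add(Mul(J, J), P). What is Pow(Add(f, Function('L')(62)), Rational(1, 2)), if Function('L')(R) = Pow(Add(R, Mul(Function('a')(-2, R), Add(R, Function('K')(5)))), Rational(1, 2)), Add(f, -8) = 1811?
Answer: Pow(Add(1819, Pow(276686, Rational(1, 2))), Rational(1, 2)) ≈ 48.425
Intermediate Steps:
f = 1819 (f = Add(8, 1811) = 1819)
Function('a')(P, J) = Add(P, Pow(J, 2)) (Function('a')(P, J) = Add(Pow(J, 2), P) = Add(P, Pow(J, 2)))
Function('K')(m) = Mul(2, m) (Function('K')(m) = Mul(1, Mul(2, m)) = Mul(2, m))
Function('L')(R) = Pow(Add(R, Mul(Add(-2, Pow(R, 2)), Add(10, R))), Rational(1, 2)) (Function('L')(R) = Pow(Add(R, Mul(Add(-2, Pow(R, 2)), Add(R, Mul(2, 5)))), Rational(1, 2)) = Pow(Add(R, Mul(Add(-2, Pow(R, 2)), Add(R, 10))), Rational(1, 2)) = Pow(Add(R, Mul(Add(-2, Pow(R, 2)), Add(10, R))), Rational(1, 2)))
Pow(Add(f, Function('L')(62)), Rational(1, 2)) = Pow(Add(1819, Pow(Add(-20, Pow(62, 3), Mul(-1, 62), Mul(10, Pow(62, 2))), Rational(1, 2))), Rational(1, 2)) = Pow(Add(1819, Pow(Add(-20, 238328, -62, Mul(10, 3844)), Rational(1, 2))), Rational(1, 2)) = Pow(Add(1819, Pow(Add(-20, 238328, -62, 38440), Rational(1, 2))), Rational(1, 2)) = Pow(Add(1819, Pow(276686, Rational(1, 2))), Rational(1, 2))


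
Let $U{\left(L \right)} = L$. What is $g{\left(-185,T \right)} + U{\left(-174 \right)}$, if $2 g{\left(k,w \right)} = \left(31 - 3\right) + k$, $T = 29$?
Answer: $- \frac{505}{2} \approx -252.5$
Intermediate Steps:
$g{\left(k,w \right)} = 14 + \frac{k}{2}$ ($g{\left(k,w \right)} = \frac{\left(31 - 3\right) + k}{2} = \frac{28 + k}{2} = 14 + \frac{k}{2}$)
$g{\left(-185,T \right)} + U{\left(-174 \right)} = \left(14 + \frac{1}{2} \left(-185\right)\right) - 174 = \left(14 - \frac{185}{2}\right) - 174 = - \frac{157}{2} - 174 = - \frac{505}{2}$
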